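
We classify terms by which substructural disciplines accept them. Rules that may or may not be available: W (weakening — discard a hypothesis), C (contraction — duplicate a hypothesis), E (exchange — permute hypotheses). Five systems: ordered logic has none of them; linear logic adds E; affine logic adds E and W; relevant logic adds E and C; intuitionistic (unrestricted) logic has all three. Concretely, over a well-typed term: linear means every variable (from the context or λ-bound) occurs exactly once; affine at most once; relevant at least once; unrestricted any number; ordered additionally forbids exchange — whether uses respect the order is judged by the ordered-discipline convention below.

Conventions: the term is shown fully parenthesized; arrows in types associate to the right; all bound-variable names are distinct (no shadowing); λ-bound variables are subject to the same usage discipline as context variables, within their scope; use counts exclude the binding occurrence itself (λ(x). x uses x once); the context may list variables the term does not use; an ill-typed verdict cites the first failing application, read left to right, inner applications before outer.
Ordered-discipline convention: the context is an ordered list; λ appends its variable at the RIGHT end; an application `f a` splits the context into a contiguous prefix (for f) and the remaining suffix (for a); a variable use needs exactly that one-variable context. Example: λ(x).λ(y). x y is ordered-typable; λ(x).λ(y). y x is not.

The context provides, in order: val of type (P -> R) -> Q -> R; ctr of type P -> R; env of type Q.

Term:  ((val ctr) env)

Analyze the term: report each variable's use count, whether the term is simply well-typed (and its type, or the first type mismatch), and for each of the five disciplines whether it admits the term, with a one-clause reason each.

counts: val: 1; ctr: 1; env: 1
uses in reading order: val, ctr, env
typing: the term checks, with type R
ordered: ✓ — one use each (val, ctr, env); ordered split holds
linear: ✓ — single use per variable (val, ctr, env)
affine: ✓ — none of val, ctr, env used more than once
relevant: ✓ — at least one use each (val, ctr, env)
unrestricted: ✓ — typability at R is all that's needed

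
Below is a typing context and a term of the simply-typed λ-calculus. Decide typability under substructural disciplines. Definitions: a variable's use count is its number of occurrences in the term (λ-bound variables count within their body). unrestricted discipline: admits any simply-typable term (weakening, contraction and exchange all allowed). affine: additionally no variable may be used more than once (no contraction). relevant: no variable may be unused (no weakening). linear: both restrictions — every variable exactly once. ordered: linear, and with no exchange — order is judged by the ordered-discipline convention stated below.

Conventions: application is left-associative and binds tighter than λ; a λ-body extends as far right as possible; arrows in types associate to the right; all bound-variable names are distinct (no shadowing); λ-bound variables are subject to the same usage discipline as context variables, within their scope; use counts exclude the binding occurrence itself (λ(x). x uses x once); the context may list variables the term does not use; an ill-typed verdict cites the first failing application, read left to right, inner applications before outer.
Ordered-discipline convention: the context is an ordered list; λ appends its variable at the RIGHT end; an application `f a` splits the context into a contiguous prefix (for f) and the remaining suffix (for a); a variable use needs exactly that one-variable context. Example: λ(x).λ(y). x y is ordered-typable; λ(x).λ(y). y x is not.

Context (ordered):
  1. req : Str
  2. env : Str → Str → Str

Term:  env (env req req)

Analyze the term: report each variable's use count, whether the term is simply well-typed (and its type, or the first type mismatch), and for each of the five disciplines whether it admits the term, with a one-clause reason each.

counts: req=2, env=2
left-to-right use order: env, env, req, req
typing: ✓ — Str → Str
ordered: ✗ — repeated use of req ×2, env ×2
linear: ✗ — repeated use of req ×2, env ×2
affine: ✗ — repeated use of req ×2, env ×2
relevant: ✓ — none of req, env goes unused
unrestricted: ✓ — simply typable at Str → Str; W, C, E all held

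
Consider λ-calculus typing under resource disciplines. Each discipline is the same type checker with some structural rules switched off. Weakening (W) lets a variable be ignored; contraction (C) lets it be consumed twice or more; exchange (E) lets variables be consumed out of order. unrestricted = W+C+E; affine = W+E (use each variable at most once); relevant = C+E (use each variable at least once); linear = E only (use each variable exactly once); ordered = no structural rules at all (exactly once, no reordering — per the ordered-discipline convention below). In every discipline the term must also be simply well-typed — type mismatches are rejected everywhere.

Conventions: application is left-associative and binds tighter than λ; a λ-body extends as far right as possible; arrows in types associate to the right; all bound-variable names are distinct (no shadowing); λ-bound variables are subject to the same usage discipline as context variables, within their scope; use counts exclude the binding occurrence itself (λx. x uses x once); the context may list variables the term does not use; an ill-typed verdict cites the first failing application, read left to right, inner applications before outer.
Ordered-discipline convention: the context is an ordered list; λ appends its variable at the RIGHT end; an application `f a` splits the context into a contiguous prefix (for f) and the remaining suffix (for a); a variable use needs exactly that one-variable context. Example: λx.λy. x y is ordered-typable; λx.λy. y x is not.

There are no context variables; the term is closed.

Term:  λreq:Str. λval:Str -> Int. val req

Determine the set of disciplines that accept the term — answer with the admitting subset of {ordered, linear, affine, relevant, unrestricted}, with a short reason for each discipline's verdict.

admitting disciplines: linear, affine, relevant, unrestricted
use counts: req (bound)=1, val (bound)=1
order of uses: val, req
typing: well-typed — term : Str -> (Str -> Int) -> Int
ordered ✗ (needs exchange: uses follow val, req)
linear ✓ (exactly-once usage across req, val)
affine ✓ (no duplicate uses among req, val)
relevant ✓ (none of req, val goes unused)
unrestricted ✓ (well-typed at Str -> (Str -> Int) -> Int; no restrictions here)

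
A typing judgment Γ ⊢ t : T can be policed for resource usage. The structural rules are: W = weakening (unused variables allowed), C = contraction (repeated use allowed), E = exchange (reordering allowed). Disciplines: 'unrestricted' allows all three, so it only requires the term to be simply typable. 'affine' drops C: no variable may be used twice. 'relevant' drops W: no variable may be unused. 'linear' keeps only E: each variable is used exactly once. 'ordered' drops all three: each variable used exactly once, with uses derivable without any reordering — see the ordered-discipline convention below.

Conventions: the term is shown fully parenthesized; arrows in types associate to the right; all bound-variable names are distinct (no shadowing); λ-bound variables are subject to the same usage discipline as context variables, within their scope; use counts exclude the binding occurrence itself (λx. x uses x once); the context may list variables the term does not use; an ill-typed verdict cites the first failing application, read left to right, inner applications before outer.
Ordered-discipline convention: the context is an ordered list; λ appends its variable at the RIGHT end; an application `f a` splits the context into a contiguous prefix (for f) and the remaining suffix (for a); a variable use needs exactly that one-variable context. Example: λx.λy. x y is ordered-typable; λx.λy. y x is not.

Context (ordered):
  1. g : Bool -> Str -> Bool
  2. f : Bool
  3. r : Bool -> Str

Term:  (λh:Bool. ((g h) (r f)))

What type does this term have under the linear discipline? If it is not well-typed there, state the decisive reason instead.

term : Bool -> Bool
counts: g: 1; f: 1; r: 1; h (bound): 1
use order (left to right): g, h, r, f
typing: well-typed — term : Bool -> Bool
across the five disciplines: ordered ✗, linear ✓, affine ✓, relevant ✓, unrestricted ✓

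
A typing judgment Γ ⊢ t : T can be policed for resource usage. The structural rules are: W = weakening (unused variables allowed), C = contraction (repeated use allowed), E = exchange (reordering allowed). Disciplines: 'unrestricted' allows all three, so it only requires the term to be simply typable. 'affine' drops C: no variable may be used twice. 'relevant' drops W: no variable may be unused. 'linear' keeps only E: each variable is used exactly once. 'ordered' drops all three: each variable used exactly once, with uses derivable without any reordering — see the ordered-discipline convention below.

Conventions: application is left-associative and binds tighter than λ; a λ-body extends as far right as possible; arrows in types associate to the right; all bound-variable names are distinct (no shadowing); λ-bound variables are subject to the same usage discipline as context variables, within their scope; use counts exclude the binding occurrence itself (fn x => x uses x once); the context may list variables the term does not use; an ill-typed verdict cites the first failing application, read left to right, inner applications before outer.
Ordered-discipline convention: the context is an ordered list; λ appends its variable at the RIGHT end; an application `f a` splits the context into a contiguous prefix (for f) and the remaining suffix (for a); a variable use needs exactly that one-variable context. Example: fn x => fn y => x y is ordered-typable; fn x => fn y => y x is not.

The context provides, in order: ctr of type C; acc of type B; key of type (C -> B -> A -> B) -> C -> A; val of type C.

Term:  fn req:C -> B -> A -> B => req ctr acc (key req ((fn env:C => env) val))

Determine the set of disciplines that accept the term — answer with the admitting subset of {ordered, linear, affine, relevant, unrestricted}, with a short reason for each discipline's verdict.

admitted in: relevant, unrestricted
usage: ctr: 1; acc: 1; key: 1; val: 1; req (λ-bound): 2; env (λ-bound): 1
use order (left to right): req, ctr, acc, key, req, env, val
typing: well-typed at (C -> B -> A -> B) -> B
ordered: ✗ — req ×2 used more than once (contraction)
linear: ✗ — req ×2 used more than once (contraction)
affine: ✗ — req ×2 used more than once (contraction)
relevant: ✓ — none of ctr, acc, key, val, req, env goes unused
unrestricted: ✓ — well-typed at (C -> B -> A -> B) -> B; no restrictions here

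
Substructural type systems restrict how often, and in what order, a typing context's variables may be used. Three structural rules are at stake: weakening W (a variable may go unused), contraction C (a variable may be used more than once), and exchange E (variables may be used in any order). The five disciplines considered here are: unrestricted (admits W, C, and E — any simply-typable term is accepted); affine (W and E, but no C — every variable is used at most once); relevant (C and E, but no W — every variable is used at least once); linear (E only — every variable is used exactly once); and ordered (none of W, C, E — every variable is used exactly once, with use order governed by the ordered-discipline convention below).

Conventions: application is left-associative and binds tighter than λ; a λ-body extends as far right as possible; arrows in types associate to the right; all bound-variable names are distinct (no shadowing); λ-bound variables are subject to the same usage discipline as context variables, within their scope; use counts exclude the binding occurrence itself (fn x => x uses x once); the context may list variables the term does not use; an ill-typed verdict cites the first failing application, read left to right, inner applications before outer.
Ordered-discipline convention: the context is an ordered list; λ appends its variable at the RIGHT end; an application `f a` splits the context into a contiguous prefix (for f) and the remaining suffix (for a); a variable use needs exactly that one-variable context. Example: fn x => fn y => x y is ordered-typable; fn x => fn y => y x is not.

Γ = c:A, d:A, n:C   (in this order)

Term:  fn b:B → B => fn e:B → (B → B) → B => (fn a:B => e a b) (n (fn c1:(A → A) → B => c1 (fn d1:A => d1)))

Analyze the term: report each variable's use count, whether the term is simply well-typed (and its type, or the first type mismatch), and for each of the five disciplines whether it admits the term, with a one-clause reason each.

variable uses: c: 0×, d: 0×, n: 1×, b [bound]: 1×, e [bound]: 1×, a [bound]: 1×, c1 [bound]: 1×, d1 [bound]: 1×
uses in reading order: e, a, b, n, c1, d1
typing: ill-typed: non-arrow in function slot: C
ordered: ✗ — fails simple typing
linear: ✗ — a type mismatch blocks all five
affine: ✗ — the type mismatch rejects it
relevant: ✗ — not simply typable
unrestricted: ✗ — fails simple typing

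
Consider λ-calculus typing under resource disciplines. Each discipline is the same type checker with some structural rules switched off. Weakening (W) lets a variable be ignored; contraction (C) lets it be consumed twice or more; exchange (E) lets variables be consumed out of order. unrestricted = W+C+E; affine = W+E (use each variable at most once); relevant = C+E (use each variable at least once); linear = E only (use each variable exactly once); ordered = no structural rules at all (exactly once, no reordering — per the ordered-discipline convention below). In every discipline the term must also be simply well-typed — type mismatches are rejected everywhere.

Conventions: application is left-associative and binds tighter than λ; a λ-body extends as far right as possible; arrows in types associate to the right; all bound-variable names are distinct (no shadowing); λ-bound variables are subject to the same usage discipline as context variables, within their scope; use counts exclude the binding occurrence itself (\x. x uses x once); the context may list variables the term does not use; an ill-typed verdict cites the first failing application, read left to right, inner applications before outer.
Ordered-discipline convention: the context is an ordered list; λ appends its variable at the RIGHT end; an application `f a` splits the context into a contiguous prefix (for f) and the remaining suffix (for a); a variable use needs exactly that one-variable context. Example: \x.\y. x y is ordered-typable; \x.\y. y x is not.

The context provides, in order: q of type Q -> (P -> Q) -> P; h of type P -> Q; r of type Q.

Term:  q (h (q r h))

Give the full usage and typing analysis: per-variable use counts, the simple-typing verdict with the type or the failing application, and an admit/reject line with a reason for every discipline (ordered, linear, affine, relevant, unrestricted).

counts: q: 2, h: 2, r: 1
left-to-right use order: q, h, q, r, h
typing: well-typed — term : (P -> Q) -> P
ordered: ✗ — uses contraction: q ×2, h ×2
linear: ✗ — uses contraction: q ×2, h ×2
affine: ✗ — uses contraction: q ×2, h ×2
relevant: ✓ — none of q, h, r goes unused
unrestricted: ✓ — typability at (P -> Q) -> P is all that's needed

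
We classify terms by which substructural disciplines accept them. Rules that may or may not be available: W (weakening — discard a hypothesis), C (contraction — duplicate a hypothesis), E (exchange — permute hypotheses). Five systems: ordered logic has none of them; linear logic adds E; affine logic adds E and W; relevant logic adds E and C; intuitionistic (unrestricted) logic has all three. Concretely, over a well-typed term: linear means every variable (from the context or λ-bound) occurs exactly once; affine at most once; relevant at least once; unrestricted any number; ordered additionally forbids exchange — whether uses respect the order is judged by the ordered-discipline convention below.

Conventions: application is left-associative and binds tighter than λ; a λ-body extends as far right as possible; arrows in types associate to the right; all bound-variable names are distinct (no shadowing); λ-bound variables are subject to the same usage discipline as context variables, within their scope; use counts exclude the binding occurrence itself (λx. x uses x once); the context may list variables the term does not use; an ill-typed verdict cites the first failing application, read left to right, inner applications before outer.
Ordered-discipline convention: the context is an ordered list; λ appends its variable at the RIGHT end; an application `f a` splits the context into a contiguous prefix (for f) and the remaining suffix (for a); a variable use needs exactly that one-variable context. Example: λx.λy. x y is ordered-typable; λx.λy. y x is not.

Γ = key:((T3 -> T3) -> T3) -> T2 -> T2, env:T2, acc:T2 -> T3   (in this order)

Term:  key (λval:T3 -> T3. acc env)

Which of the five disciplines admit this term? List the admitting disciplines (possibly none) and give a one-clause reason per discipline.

admitted by: affine, unrestricted
usage: key: 1; env: 1; acc: 1; val [bound]: 0
left-to-right use order: key, acc, env
typing: ✓ — T2 -> T2
ordered: ✗ — needs weakening: val unused
linear: ✗ — needs weakening: val unused
affine: ✓ — none of key, env, acc, val used more than once
relevant: ✗ — needs weakening: val unused
unrestricted: ✓ — well-typed at T2 -> T2; no restrictions here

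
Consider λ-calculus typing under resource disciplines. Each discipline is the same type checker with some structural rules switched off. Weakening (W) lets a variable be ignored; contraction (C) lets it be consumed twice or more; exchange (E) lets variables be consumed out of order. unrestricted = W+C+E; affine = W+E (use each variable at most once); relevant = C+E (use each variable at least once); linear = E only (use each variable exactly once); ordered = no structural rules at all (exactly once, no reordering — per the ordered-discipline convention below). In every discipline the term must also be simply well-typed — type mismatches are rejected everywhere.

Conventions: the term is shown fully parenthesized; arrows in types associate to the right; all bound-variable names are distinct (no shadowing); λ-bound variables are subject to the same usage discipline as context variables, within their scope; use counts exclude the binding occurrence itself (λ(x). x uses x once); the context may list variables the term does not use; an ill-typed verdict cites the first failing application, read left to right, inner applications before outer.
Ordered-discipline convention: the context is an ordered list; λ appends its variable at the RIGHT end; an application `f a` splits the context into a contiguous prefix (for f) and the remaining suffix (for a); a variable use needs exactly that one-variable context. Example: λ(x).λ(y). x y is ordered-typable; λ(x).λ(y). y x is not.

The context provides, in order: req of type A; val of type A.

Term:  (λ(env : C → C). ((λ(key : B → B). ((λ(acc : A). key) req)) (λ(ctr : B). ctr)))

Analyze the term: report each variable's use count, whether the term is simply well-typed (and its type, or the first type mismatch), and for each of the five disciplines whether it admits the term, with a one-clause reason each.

variable uses: req=1, val=0, env (bound)=0, key (bound)=1, acc (bound)=0, ctr (bound)=1
uses in reading order: key, req, ctr
typing: the term checks, with type (C → C) → B → B
ordered: ✗, unused: val, env, acc — weakening required
linear: ✗, unused: val, env, acc — weakening required
affine: ✓, no duplicate uses among req, val, env, key, acc, ctr
relevant: ✗, unused: val, env, acc — weakening required
unrestricted: ✓, type-checks ((C → C) → B → B) and nothing is barred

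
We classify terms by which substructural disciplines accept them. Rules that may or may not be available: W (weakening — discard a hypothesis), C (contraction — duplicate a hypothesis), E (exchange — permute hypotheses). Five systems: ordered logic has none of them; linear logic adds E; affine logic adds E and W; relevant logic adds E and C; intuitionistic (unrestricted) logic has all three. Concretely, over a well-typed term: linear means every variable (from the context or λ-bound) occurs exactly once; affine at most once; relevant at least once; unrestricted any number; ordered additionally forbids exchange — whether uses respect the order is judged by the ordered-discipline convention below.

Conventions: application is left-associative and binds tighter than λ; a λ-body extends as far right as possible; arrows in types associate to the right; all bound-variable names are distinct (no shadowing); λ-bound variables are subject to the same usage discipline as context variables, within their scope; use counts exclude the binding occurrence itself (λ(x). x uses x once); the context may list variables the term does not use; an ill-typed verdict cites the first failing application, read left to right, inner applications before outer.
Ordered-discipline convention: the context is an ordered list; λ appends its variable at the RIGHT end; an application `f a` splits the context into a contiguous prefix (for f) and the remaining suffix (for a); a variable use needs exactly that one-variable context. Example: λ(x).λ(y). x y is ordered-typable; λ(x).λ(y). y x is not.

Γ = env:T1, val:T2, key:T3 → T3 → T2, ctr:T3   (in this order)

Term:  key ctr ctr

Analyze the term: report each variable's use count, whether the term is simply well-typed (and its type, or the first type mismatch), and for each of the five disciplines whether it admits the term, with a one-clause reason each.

counts: env ×0, val ×0, key ×1, ctr ×2
use order (left to right): key, ctr, ctr
typing: well-typed at T2
ordered ✗ (ctr ×2 used more than once (contraction); env, val never used (weakening))
linear ✗ (ctr ×2 used more than once (contraction); env, val never used (weakening))
affine ✗ (ctr ×2 used more than once (contraction))
relevant ✗ (env, val never used (weakening))
unrestricted ✓ (typability at T2 is all that's needed)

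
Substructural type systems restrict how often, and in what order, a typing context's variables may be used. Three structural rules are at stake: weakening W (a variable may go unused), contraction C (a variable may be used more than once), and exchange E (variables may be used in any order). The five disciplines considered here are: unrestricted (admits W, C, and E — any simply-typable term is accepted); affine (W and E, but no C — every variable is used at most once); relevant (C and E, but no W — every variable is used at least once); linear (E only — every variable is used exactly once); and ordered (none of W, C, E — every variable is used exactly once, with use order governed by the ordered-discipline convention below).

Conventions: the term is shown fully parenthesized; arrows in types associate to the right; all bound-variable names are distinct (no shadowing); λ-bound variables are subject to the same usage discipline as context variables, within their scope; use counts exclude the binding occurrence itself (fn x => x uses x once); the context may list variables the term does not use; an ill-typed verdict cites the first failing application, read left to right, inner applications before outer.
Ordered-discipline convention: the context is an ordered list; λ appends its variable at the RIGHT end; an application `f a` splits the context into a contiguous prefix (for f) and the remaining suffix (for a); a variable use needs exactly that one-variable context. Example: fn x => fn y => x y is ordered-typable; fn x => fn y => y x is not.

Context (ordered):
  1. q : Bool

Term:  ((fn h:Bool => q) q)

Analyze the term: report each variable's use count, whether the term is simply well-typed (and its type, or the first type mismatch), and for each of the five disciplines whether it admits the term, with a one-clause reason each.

usage: q ×2, h (bound) ×0
uses in reading order: q, q
typing: well-typed — term : Bool
ordered ✗ (q ×2 used more than once (contraction); unused: h — weakening required)
linear ✗ (q ×2 used more than once (contraction); unused: h — weakening required)
affine ✗ (q ×2 used more than once (contraction))
relevant ✗ (unused: h — weakening required)
unrestricted ✓ (typability at Bool is all that's needed)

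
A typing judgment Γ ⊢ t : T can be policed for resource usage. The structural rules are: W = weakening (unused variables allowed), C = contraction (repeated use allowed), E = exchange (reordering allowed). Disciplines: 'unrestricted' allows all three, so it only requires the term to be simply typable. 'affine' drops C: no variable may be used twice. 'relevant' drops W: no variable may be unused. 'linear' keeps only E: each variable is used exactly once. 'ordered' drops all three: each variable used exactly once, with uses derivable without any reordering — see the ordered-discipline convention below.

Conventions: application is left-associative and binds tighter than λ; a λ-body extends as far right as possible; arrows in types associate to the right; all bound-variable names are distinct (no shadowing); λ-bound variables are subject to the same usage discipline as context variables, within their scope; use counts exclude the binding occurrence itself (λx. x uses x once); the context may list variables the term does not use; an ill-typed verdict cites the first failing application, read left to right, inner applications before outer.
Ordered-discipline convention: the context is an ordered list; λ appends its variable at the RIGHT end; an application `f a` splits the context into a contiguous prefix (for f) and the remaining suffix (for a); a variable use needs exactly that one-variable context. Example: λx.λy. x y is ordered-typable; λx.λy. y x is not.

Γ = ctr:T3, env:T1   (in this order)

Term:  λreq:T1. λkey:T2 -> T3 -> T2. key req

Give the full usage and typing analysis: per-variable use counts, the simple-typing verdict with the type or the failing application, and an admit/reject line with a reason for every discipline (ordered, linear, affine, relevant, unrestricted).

counts: ctr ×0; env ×0; req (bound) ×1; key (bound) ×1
order of uses: key, req
typing: ill-typed: an application expects T2 but receives T1
ordered ✗ (not simply typable)
linear ✗ (fails simple typing)
affine ✗ (a type mismatch blocks all five)
relevant ✗ (the type mismatch rejects it)
unrestricted ✗ (not simply typable)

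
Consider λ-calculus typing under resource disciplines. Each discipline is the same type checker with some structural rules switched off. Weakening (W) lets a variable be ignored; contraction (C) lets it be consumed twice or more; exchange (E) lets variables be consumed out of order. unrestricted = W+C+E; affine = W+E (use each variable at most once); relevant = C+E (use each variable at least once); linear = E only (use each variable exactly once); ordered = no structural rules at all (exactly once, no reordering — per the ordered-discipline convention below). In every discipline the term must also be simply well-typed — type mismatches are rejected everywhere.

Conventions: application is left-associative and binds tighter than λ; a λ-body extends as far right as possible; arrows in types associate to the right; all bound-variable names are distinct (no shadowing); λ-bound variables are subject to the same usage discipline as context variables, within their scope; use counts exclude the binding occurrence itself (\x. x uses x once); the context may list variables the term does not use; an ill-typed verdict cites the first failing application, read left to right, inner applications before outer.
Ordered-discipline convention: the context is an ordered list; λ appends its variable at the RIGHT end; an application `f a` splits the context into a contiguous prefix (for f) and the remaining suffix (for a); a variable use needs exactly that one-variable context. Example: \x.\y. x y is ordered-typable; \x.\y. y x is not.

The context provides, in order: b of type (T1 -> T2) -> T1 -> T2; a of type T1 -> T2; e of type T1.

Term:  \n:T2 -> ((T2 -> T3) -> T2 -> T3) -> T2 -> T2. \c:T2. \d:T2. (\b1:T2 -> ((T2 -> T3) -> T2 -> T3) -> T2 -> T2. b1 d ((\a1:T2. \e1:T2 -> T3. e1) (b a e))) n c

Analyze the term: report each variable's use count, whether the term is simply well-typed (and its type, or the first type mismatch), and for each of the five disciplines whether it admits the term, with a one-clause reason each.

use counts: b: 1; a: 1; e: 1; n (bound): 1; c (bound): 1; d (bound): 1; b1 (bound): 1; a1 (bound): 0; e1 (bound): 1
uses in reading order: b1, d, e1, b, a, e, n, c
typing: ✓ — (T2 -> ((T2 -> T3) -> T2 -> T3) -> T2 -> T2) -> T2 -> T2 -> T2
ordered: ✗, a1 left unused
linear: ✗, a1 left unused
affine: ✓, no duplicate uses among b, a, e, n, c, d, b1, a1, e1
relevant: ✗, a1 left unused
unrestricted: ✓, type-checks ((T2 -> ((T2 -> T3) -> T2 -> T3) -> T2 -> T2) -> T2 -> T2 -> T2) and nothing is barred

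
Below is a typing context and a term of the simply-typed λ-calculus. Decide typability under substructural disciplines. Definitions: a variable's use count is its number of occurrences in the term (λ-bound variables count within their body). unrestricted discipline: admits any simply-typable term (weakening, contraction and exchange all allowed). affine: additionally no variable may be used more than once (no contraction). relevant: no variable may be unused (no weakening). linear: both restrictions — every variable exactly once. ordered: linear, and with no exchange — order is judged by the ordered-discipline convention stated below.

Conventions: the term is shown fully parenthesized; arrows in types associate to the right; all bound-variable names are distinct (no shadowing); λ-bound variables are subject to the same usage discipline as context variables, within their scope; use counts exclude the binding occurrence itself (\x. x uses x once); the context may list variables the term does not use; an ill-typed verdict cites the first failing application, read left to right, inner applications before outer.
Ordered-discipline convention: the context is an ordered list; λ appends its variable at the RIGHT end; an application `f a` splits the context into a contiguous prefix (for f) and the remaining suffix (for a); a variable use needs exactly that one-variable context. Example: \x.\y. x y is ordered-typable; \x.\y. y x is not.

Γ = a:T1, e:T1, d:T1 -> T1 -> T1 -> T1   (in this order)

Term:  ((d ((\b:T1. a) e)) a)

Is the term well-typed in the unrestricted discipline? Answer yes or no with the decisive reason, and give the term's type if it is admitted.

yes — typability at T1 -> T1 is all that's needed; term : T1 -> T1
use counts: a=2, e=1, d=1, b [bound]=0
use order (left to right): d, a, e, a
typing: well-typed at T1 -> T1
all disciplines: ordered ✗ | linear ✗ | affine ✗ | relevant ✗ | unrestricted ✓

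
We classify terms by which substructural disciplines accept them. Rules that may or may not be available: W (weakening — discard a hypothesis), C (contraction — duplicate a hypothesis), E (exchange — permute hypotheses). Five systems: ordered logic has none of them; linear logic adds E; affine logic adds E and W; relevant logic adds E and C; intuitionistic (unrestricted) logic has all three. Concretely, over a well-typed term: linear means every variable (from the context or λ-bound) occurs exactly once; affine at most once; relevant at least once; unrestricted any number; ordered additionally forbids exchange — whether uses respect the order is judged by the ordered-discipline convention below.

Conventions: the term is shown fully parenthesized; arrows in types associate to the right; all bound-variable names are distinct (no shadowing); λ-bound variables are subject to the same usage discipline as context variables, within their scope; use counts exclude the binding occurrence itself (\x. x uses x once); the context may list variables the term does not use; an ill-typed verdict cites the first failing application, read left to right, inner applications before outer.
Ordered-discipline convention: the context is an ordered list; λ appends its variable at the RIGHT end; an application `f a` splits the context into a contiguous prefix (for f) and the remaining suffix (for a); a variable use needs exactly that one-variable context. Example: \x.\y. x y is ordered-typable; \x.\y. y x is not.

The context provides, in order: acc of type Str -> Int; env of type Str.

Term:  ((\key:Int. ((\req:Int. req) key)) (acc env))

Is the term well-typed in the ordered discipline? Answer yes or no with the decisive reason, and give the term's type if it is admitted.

yes — one use each (acc, env, key, req); ordered split holds; term : Int
use counts: acc: 1; env: 1; key (bound): 1; req (bound): 1
uses in reading order: req, key, acc, env
typing: ✓ — Int
all disciplines: ordered ✓; linear ✓; affine ✓; relevant ✓; unrestricted ✓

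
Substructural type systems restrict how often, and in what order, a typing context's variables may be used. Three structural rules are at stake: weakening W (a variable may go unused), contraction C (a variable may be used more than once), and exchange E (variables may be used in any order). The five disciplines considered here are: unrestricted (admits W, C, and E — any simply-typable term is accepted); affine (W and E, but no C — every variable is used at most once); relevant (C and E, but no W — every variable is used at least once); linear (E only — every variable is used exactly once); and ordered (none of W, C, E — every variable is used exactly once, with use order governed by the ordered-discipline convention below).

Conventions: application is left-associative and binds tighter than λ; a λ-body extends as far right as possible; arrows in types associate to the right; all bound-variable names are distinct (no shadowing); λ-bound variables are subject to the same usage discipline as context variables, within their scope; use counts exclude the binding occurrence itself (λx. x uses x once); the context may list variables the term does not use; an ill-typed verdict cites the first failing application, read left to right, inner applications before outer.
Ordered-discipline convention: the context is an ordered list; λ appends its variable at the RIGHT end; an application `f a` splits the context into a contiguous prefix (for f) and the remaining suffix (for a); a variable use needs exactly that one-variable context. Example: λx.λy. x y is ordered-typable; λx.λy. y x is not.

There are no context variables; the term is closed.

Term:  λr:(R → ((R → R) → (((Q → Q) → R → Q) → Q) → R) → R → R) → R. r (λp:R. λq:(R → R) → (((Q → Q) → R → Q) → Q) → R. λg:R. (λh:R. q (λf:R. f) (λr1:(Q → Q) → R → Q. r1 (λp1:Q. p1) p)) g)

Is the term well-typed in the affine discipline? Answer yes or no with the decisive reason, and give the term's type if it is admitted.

yes — no duplicate uses among r, p, q, g, h, f, r1, p1; term : ((R → ((R → R) → (((Q → Q) → R → Q) → Q) → R) → R → R) → R) → R
use counts: r (λ-bound): 1, p (λ-bound): 1, q (λ-bound): 1, g (λ-bound): 1, h (λ-bound): 0, f (λ-bound): 1, r1 (λ-bound): 1, p1 (λ-bound): 1
uses in reading order: r, q, f, r1, p1, p, g
typing: well-typed at ((R → ((R → R) → (((Q → Q) → R → Q) → Q) → R) → R → R) → R) → R
across the five disciplines: ordered ✗ · linear ✗ · affine ✓ · relevant ✗ · unrestricted ✓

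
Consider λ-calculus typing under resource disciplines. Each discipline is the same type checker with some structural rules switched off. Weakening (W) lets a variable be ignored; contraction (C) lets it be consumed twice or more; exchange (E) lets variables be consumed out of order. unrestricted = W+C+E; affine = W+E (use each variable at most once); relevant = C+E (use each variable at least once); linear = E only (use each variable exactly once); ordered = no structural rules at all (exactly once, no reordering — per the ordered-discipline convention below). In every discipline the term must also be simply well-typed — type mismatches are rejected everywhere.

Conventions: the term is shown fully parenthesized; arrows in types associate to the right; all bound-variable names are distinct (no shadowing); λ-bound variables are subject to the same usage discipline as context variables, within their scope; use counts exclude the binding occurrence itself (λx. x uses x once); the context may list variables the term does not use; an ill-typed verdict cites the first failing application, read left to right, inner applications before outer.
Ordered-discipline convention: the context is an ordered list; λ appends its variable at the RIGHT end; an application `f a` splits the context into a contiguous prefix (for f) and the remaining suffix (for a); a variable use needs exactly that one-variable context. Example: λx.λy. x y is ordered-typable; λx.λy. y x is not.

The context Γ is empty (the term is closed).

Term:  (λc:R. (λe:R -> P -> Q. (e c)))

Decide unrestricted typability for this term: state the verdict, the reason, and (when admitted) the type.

yes — simply typable at R -> (R -> P -> Q) -> P -> Q; W, C, E all held; term : R -> (R -> P -> Q) -> P -> Q
variable uses: c (bound): 1; e (bound): 1
use order (left to right): e, c
typing: well-typed — term : R -> (R -> P -> Q) -> P -> Q
across the five disciplines: ordered ✗; linear ✓; affine ✓; relevant ✓; unrestricted ✓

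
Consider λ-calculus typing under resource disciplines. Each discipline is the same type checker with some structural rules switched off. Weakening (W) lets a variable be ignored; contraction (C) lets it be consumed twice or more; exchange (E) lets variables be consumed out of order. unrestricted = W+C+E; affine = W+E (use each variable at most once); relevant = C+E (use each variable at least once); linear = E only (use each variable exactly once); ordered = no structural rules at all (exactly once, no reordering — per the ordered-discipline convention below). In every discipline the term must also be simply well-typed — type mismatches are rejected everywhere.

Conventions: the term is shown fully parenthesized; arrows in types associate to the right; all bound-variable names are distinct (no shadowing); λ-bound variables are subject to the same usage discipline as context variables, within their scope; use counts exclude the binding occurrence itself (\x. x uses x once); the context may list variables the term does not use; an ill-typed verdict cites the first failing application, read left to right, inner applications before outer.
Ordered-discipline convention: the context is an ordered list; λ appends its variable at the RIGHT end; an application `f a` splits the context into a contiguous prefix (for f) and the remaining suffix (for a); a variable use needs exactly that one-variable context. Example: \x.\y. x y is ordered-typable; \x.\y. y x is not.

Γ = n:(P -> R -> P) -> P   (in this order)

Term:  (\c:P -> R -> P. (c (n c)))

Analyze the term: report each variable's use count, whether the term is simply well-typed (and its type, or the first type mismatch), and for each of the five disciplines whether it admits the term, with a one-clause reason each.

use counts: n: 1×; c (λ-bound): 2×
left-to-right use order: c, n, c
typing: the term checks, with type (P -> R -> P) -> R -> P
ordered: ✗ — needs contraction — c ×2
linear: ✗ — needs contraction — c ×2
affine: ✗ — needs contraction — c ×2
relevant: ✓ — n, c: all used, weakening unneeded
unrestricted: ✓ — typability at (P -> R -> P) -> R -> P is all that's needed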